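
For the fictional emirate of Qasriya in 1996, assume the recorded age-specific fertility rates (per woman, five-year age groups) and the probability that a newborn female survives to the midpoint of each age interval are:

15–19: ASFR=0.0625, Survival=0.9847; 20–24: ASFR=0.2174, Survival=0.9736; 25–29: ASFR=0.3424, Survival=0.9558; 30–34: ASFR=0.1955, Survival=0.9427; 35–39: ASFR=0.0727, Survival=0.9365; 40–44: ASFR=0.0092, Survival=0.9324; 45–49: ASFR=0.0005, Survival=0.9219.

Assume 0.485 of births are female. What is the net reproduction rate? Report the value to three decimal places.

2.090

Proportion female at birth = 0.485.
Per-age-group product (5 × ASFR × survival probability):
  15–19: 5 × 0.0625 × 0.9847 = 0.30772
  20–24: 5 × 0.2174 × 0.9736 = 1.05830
  25–29: 5 × 0.3424 × 0.9558 = 1.63633
  30–34: 5 × 0.1955 × 0.9427 = 0.92149
  35–39: 5 × 0.0727 × 0.9365 = 0.34042
  40–44: 5 × 0.0092 × 0.9324 = 0.04289
  45–49: 5 × 0.0005 × 0.9219 = 0.00230
Sum = 4.30945
NRR = 0.485 × 4.30945 = 2.09008
NRR > 1, so each generation more than replaces itself.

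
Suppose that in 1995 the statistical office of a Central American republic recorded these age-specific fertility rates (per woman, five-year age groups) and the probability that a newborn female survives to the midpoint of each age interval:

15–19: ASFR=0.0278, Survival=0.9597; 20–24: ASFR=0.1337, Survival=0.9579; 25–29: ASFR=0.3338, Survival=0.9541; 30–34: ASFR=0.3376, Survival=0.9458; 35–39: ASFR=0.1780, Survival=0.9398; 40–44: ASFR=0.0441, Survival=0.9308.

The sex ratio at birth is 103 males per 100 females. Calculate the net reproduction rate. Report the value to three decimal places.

Proportion female at birth = 100 / (100 + 103) = 0.49261.
Per-age-group product (5 × ASFR × survival probability):
  15–19: 5 × 0.0278 × 0.9597 = 0.13340
  20–24: 5 × 0.1337 × 0.9579 = 0.64036
  25–29: 5 × 0.3338 × 0.9541 = 1.59239
  30–34: 5 × 0.3376 × 0.9458 = 1.59651
  35–39: 5 × 0.1780 × 0.9398 = 0.83642
  40–44: 5 × 0.0441 × 0.9308 = 0.20524
Sum = 5.00432
NRR = 0.49261 × 5.00432 = 2.46518
An NRR exceeding 1 indicates intrinsic growth under these rates.

2.465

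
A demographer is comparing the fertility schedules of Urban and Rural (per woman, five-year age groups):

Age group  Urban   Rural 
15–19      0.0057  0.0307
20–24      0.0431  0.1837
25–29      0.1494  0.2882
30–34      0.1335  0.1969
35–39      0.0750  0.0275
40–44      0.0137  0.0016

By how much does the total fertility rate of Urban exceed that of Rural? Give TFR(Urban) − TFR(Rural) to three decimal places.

Urban:
  Sum of ASFRs = 0.0057 + 0.0431 + 0.1494 + 0.1335 + 0.0750 + 0.0137 = 0.4204
  TFR = 5 × 0.4204 = 2.102
Rural:
  Sum of ASFRs = 0.0307 + 0.1837 + 0.2882 + 0.1969 + 0.0275 + 0.0016 = 0.7286
  TFR = 5 × 0.7286 = 3.643
Difference = 2.102 − 3.643 = -1.541

-1.541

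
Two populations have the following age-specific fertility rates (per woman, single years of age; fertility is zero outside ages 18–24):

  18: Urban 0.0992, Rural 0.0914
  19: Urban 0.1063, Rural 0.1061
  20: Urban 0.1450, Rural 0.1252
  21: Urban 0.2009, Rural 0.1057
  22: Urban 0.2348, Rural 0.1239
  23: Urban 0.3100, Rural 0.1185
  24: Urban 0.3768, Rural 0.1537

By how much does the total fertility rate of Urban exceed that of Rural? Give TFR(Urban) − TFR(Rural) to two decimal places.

Urban:
  Sum of ASFRs = 0.0992 + 0.1063 + 0.1450 + 0.2009 + 0.2348 + 0.3100 + 0.3768 = 1.4730
  TFR = 1.473
Rural:
  Sum of ASFRs = 0.0914 + 0.1061 + 0.1252 + 0.1057 + 0.1239 + 0.1185 + 0.1537 = 0.8245
  TFR = 0.8245
Difference = 1.473 − 0.8245 = 0.6485

0.65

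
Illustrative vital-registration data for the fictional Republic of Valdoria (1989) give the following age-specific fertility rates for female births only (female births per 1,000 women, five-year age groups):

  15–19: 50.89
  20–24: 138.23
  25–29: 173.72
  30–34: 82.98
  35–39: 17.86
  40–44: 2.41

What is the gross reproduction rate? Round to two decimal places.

Sum of female ASFRs = 50.89 + 138.23 + 173.72 + 82.98 + 17.86 + 2.41 = 466.09
GRR = 5 × 466.09 / 1000 = 2.33045

2.33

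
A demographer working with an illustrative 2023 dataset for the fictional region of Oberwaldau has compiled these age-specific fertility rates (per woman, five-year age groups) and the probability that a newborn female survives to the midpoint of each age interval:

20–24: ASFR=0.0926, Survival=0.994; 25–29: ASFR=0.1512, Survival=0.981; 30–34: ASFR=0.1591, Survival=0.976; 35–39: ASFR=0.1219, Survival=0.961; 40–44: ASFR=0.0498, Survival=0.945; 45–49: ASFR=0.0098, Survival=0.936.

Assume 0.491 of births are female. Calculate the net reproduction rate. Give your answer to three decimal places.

Proportion female at birth = 0.491.
Per-age-group product (5 × ASFR × survival probability):
  20–24: 5 × 0.0926 × 0.994 = 0.46022
  25–29: 5 × 0.1512 × 0.981 = 0.74164
  30–34: 5 × 0.1591 × 0.976 = 0.77641
  35–39: 5 × 0.1219 × 0.961 = 0.58573
  40–44: 5 × 0.0498 × 0.945 = 0.23531
  45–49: 5 × 0.0098 × 0.936 = 0.04586
Sum = 2.84517
NRR = 0.491 × 2.84517 = 1.39698

1.397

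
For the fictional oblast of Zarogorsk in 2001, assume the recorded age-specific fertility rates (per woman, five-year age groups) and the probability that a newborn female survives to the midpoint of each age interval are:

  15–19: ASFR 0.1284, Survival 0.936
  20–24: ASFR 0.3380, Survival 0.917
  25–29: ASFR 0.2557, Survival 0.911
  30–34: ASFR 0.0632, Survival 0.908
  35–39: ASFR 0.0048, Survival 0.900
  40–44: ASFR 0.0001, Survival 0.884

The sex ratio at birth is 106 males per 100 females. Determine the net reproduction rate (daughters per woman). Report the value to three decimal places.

Proportion female at birth = 100 / (100 + 106) = 0.48544.
Per-age-group product (5 × ASFR × survival probability):
  15–19: 5 × 0.1284 × 0.936 = 0.60091
  20–24: 5 × 0.3380 × 0.917 = 1.54973
  25–29: 5 × 0.2557 × 0.911 = 1.16471
  30–34: 5 × 0.0632 × 0.908 = 0.28693
  35–39: 5 × 0.0048 × 0.900 = 0.02160
  40–44: 5 × 0.0001 × 0.884 = 0.00044
Sum = 3.62432
NRR = 0.48544 × 3.62432 = 1.75939

1.759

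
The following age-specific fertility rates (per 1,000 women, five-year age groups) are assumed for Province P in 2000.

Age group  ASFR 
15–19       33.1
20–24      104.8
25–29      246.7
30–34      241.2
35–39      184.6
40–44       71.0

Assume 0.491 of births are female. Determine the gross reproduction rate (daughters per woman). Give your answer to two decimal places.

2.16

Proportion female at birth = 0.491.
Sum of ASFRs = 33.1 + 104.8 + 246.7 + 241.2 + 184.6 + 71.0 = 881.4
TFR = 5 × 881.4 / 1000 = 4.407
GRR = 0.491 × 4.407 = 2.16384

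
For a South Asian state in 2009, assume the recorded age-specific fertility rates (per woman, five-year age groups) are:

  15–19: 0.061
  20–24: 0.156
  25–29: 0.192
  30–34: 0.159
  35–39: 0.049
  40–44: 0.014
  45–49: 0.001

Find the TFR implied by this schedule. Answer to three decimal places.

Sum of ASFRs = 0.061 + 0.156 + 0.192 + 0.159 + 0.049 + 0.014 + 0.001 = 0.632
TFR = 5 × 0.632 = 3.16

3.160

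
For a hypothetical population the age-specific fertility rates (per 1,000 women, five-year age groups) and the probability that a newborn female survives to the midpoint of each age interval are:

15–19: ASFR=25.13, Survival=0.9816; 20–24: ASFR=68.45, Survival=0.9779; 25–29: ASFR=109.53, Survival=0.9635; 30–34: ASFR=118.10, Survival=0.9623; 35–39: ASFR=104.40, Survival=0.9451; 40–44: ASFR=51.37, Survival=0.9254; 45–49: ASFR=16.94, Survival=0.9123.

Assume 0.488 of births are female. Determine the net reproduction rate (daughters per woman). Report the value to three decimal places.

Proportion female at birth = 0.488.
Per-age-group product (5 × ASFR × survival probability):
  15–19: 5 × 25.13/1000 × 0.9816 = 0.12334
  20–24: 5 × 68.45/1000 × 0.9779 = 0.33469
  25–29: 5 × 109.53/1000 × 0.9635 = 0.52766
  30–34: 5 × 118.10/1000 × 0.9623 = 0.56824
  35–39: 5 × 104.40/1000 × 0.9451 = 0.49334
  40–44: 5 × 51.37/1000 × 0.9254 = 0.23769
  45–49: 5 × 16.94/1000 × 0.9123 = 0.07727
Sum = 2.36223
NRR = 0.488 × 2.36223 = 1.15277
An NRR exceeding 1 indicates intrinsic growth under these rates.

1.153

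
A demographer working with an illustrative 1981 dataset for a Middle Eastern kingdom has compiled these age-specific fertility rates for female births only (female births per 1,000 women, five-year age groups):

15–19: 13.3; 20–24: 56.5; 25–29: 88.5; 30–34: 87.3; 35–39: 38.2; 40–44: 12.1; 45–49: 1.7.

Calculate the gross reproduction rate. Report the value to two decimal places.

Sum of female ASFRs = 13.3 + 56.5 + 88.5 + 87.3 + 38.2 + 12.1 + 1.7 = 297.6
GRR = 5 × 297.6 / 1000 = 1.488

1.49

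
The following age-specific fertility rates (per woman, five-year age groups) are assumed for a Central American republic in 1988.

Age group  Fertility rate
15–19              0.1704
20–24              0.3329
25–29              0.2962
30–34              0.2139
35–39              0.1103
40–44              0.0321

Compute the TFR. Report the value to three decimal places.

5.779

Sum of ASFRs = 0.1704 + 0.3329 + 0.2962 + 0.2139 + 0.1103 + 0.0321 = 1.1558
TFR = 5 × 1.1558 = 5.779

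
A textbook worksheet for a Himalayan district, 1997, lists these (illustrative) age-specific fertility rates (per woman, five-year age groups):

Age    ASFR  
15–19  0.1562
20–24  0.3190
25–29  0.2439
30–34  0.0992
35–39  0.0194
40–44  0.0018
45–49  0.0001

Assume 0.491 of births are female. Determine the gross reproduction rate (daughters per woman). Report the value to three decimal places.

Proportion female at birth = 0.491.
Sum of ASFRs = 0.1562 + 0.3190 + 0.2439 + 0.0992 + 0.0194 + 0.0018 + 0.0001 = 0.8396
TFR = 5 × 0.8396 = 4.198
GRR = 0.491 × 4.198 = 2.06122

2.061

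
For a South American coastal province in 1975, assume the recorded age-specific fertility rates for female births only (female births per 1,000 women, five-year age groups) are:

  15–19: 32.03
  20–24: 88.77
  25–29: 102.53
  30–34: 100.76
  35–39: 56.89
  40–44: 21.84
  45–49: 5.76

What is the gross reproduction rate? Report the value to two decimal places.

Sum of female ASFRs = 32.03 + 88.77 + 102.53 + 100.76 + 56.89 + 21.84 + 5.76 = 408.58
GRR = 5 × 408.58 / 1000 = 2.0429

2.04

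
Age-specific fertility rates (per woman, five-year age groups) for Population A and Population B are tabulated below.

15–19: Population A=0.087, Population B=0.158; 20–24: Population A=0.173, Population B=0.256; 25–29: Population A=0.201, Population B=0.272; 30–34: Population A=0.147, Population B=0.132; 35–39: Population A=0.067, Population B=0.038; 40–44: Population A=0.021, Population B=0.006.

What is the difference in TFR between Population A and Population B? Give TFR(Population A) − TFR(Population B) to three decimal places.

-0.830

Population A:
  Sum of ASFRs = 0.087 + 0.173 + 0.201 + 0.147 + 0.067 + 0.021 = 0.696
  TFR = 5 × 0.696 = 3.48
Population B:
  Sum of ASFRs = 0.158 + 0.256 + 0.272 + 0.132 + 0.038 + 0.006 = 0.862
  TFR = 5 × 0.862 = 4.31
Difference = 3.48 − 4.31 = -0.83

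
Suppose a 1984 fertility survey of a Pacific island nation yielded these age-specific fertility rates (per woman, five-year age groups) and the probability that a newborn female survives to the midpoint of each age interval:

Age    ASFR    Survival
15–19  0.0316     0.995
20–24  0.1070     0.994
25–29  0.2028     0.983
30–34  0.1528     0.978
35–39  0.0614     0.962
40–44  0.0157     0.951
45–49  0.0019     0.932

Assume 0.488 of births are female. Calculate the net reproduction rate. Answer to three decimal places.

1.372

Proportion female at birth = 0.488.
Weighting each age-specific rate by interval width and survival:
  15–19: 5 × 0.0316 × 0.995 = 0.15721
  20–24: 5 × 0.1070 × 0.994 = 0.53179
  25–29: 5 × 0.2028 × 0.983 = 0.99676
  30–34: 5 × 0.1528 × 0.978 = 0.74719
  35–39: 5 × 0.0614 × 0.962 = 0.29533
  40–44: 5 × 0.0157 × 0.951 = 0.07465
  45–49: 5 × 0.0019 × 0.932 = 0.00885
Sum = 2.81178
NRR = 0.488 × 2.81178 = 1.37215
An NRR exceeding 1 indicates intrinsic growth under these rates.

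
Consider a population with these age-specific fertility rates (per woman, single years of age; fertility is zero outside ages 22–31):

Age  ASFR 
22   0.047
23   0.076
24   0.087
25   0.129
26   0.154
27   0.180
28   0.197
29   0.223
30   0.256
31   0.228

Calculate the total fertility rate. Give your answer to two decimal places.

Sum of ASFRs = 0.047 + 0.076 + 0.087 + 0.129 + 0.154 + 0.180 + 0.197 + 0.223 + 0.256 + 0.228 = 1.577
TFR = 1.577

1.58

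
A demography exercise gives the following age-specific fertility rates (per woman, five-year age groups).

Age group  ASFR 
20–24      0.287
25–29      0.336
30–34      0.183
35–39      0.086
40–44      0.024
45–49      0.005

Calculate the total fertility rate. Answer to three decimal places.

Sum of ASFRs = 0.287 + 0.336 + 0.183 + 0.086 + 0.024 + 0.005 = 0.921
TFR = 5 × 0.921 = 4.605

4.605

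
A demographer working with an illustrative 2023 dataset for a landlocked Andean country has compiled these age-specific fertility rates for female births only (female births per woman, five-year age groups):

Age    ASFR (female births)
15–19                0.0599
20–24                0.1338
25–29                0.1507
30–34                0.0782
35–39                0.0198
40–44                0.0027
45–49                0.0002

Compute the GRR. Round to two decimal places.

Sum of female ASFRs = 0.0599 + 0.1338 + 0.1507 + 0.0782 + 0.0198 + 0.0027 + 0.0002 = 0.4453
GRR = 5 × 0.4453 = 2.2265

2.23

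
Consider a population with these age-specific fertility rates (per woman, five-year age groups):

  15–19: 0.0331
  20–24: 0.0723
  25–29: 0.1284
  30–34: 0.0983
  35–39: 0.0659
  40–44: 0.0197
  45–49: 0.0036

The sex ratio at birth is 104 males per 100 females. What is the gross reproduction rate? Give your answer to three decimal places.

Proportion female at birth = 100 / (100 + 104) = 0.49020.
Sum of ASFRs = 0.0331 + 0.0723 + 0.1284 + 0.0983 + 0.0659 + 0.0197 + 0.0036 = 0.4213
TFR = 5 × 0.4213 = 2.1065
GRR = 0.49020 × 2.1065 = 1.03261

1.033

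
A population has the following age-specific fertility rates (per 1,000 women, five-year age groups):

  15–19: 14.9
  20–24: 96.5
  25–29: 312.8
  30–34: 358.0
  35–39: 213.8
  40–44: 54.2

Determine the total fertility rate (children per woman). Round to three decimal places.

5.251

Sum of ASFRs = 14.9 + 96.5 + 312.8 + 358.0 + 213.8 + 54.2 = 1050.2
TFR = 5 × 1050.2 / 1000 = 5.251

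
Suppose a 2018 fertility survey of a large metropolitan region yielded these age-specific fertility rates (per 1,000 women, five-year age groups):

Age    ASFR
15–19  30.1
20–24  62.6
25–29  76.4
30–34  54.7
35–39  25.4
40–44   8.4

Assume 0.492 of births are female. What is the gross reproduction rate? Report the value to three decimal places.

Proportion female at birth = 0.492.
Sum of ASFRs = 30.1 + 62.6 + 76.4 + 54.7 + 25.4 + 8.4 = 257.6
TFR = 5 × 257.6 / 1000 = 1.288
GRR = 0.492 × 1.288 = 0.63370

0.634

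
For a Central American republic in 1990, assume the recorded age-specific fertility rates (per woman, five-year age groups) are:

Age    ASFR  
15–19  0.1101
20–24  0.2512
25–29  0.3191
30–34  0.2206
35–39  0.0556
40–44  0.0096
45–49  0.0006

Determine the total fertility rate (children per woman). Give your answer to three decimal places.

4.834

Sum of ASFRs = 0.1101 + 0.2512 + 0.3191 + 0.2206 + 0.0556 + 0.0096 + 0.0006 = 0.9668
TFR = 5 × 0.9668 = 4.834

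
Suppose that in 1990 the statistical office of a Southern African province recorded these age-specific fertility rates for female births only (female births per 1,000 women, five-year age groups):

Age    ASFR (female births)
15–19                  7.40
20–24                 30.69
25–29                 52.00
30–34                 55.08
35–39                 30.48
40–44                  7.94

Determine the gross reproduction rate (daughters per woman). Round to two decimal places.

0.92

Sum of female ASFRs = 7.40 + 30.69 + 52.00 + 55.08 + 30.48 + 7.94 = 183.59
GRR = 5 × 183.59 / 1000 = 0.91795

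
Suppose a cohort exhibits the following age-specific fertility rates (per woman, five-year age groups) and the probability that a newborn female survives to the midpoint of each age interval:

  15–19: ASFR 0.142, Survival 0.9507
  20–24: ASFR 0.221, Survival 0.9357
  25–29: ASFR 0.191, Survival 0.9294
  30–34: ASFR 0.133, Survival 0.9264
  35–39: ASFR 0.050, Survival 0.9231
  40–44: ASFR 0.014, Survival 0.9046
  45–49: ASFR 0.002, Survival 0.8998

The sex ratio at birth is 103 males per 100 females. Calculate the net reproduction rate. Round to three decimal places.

Proportion female at birth = 100 / (100 + 103) = 0.49261.
Each age group contributes 5 × ASFR × survival:
  15–19: 5 × 0.142 × 0.9507 = 0.67500
  20–24: 5 × 0.221 × 0.9357 = 1.03395
  25–29: 5 × 0.191 × 0.9294 = 0.88758
  30–34: 5 × 0.133 × 0.9264 = 0.61606
  35–39: 5 × 0.050 × 0.9231 = 0.23078
  40–44: 5 × 0.014 × 0.9046 = 0.06332
  45–49: 5 × 0.002 × 0.8998 = 0.00900
Sum = 3.51569
NRR = 0.49261 × 3.51569 = 1.73186
An NRR exceeding 1 indicates intrinsic growth under these rates.

1.732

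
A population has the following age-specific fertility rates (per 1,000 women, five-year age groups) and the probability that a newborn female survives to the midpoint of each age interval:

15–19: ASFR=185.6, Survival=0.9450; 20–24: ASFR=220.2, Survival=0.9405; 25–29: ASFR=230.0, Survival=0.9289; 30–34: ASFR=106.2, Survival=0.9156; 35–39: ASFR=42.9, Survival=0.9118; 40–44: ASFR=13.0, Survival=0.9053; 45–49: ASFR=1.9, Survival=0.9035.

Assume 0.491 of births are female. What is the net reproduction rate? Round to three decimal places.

1.831

Proportion female at birth = 0.491.
Each age group contributes 5 × ASFR × survival:
  15–19: 5 × 185.6/1000 × 0.9450 = 0.87696
  20–24: 5 × 220.2/1000 × 0.9405 = 1.03549
  25–29: 5 × 230.0/1000 × 0.9289 = 1.06824
  30–34: 5 × 106.2/1000 × 0.9156 = 0.48618
  35–39: 5 × 42.9/1000 × 0.9118 = 0.19558
  40–44: 5 × 13.0/1000 × 0.9053 = 0.05884
  45–49: 5 × 1.9/1000 × 0.9035 = 0.00858
Sum = 3.72987
NRR = 0.491 × 3.72987 = 1.83137
An NRR exceeding 1 indicates intrinsic growth under these rates.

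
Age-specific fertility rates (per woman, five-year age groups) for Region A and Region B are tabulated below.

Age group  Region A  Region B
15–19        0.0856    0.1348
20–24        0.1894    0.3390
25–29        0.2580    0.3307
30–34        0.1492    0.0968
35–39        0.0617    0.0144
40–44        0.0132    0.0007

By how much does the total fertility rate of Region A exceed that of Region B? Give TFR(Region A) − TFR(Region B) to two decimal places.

Region A:
  Sum of ASFRs = 0.0856 + 0.1894 + 0.2580 + 0.1492 + 0.0617 + 0.0132 = 0.7571
  TFR = 5 × 0.7571 = 3.7855
Region B:
  Sum of ASFRs = 0.1348 + 0.3390 + 0.3307 + 0.0968 + 0.0144 + 0.0007 = 0.9164
  TFR = 5 × 0.9164 = 4.582
Difference = 3.7855 − 4.582 = -0.7965

-0.80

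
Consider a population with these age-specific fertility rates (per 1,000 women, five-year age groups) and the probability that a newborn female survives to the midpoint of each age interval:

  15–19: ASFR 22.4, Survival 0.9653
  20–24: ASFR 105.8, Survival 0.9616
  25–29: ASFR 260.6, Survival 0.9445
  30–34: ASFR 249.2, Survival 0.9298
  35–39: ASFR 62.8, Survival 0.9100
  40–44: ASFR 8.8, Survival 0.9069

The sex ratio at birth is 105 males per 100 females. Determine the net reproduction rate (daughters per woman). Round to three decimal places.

Proportion female at birth = 100 / (100 + 105) = 0.48780.
Each age group contributes 5 × ASFR × survival:
  15–19: 5 × 22.4/1000 × 0.9653 = 0.10811
  20–24: 5 × 105.8/1000 × 0.9616 = 0.50869
  25–29: 5 × 260.6/1000 × 0.9445 = 1.23068
  30–34: 5 × 249.2/1000 × 0.9298 = 1.15853
  35–39: 5 × 62.8/1000 × 0.9100 = 0.28574
  40–44: 5 × 8.8/1000 × 0.9069 = 0.03990
Sum = 3.33165
NRR = 0.48780 × 3.33165 = 1.62518
With NRR above 1 the population is above replacement fertility.

1.625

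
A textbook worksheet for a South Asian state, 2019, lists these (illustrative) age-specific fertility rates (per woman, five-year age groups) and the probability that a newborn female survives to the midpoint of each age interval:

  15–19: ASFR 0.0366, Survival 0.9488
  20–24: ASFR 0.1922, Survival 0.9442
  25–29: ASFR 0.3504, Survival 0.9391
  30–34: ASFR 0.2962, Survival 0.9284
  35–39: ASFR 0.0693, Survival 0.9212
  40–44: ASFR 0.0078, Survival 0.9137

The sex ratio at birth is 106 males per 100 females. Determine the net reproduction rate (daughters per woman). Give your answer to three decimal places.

2.163

Proportion female at birth = 100 / (100 + 106) = 0.48544.
Each age group contributes 5 × ASFR × survival:
  15–19: 5 × 0.0366 × 0.9488 = 0.17363
  20–24: 5 × 0.1922 × 0.9442 = 0.90738
  25–29: 5 × 0.3504 × 0.9391 = 1.64530
  30–34: 5 × 0.2962 × 0.9284 = 1.37496
  35–39: 5 × 0.0693 × 0.9212 = 0.31920
  40–44: 5 × 0.0078 × 0.9137 = 0.03563
Sum = 4.45610
NRR = 0.48544 × 4.45610 = 2.16317
With NRR above 1 the population is above replacement fertility.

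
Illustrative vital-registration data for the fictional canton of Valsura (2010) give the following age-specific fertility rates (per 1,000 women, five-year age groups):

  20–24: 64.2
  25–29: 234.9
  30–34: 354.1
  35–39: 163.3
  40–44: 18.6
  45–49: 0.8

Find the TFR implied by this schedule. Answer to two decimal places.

4.18

Sum of ASFRs = 64.2 + 234.9 + 354.1 + 163.3 + 18.6 + 0.8 = 835.9
TFR = 5 × 835.9 / 1000 = 4.1795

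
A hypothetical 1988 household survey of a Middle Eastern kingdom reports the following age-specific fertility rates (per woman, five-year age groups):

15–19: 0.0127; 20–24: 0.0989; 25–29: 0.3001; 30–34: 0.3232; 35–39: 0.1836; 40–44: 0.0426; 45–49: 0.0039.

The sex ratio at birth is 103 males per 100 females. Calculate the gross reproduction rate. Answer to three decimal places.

2.377

Proportion female at birth = 100 / (100 + 103) = 0.49261.
Sum of ASFRs = 0.0127 + 0.0989 + 0.3001 + 0.3232 + 0.1836 + 0.0426 + 0.0039 = 0.9650
TFR = 5 × 0.9650 = 4.825
GRR = 0.49261 × 4.825 = 2.37684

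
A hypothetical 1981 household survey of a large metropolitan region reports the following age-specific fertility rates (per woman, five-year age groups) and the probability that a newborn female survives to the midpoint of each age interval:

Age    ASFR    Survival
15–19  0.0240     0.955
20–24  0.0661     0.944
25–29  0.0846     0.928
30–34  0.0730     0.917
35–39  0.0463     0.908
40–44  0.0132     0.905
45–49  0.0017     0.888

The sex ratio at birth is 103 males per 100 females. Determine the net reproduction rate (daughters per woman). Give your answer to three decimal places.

Proportion female at birth = 100 / (100 + 103) = 0.49261.
Survival-weighted fertility by age (5·fₓ·Sₓ):
  15–19: 5 × 0.0240 × 0.955 = 0.11460
  20–24: 5 × 0.0661 × 0.944 = 0.31199
  25–29: 5 × 0.0846 × 0.928 = 0.39254
  30–34: 5 × 0.0730 × 0.917 = 0.33471
  35–39: 5 × 0.0463 × 0.908 = 0.21020
  40–44: 5 × 0.0132 × 0.905 = 0.05973
  45–49: 5 × 0.0017 × 0.888 = 0.00755
Sum = 1.43132
NRR = 0.49261 × 1.43132 = 0.70508
An NRR under 1 implies long-run decline under these rates.

0.705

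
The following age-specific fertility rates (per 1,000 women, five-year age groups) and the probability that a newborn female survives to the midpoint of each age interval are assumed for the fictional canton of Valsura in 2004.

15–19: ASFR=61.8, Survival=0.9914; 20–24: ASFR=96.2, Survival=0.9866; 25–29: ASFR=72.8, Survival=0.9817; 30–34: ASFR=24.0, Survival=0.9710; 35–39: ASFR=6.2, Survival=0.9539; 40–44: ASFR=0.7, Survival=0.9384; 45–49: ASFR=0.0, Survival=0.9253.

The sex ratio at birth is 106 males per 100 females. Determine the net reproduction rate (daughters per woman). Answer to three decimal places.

Proportion female at birth = 100 / (100 + 106) = 0.48544.
Per-age-group product (5 × ASFR × survival probability):
  15–19: 5 × 61.8/1000 × 0.9914 = 0.30634
  20–24: 5 × 96.2/1000 × 0.9866 = 0.47455
  25–29: 5 × 72.8/1000 × 0.9817 = 0.35734
  30–34: 5 × 24.0/1000 × 0.9710 = 0.11652
  35–39: 5 × 6.2/1000 × 0.9539 = 0.02957
  40–44: 5 × 0.7/1000 × 0.9384 = 0.00328
  45–49: 5 × 0.0/1000 × 0.9253 = 0.00000
Sum = 1.28760
NRR = 0.48544 × 1.28760 = 0.62505
An NRR under 1 implies long-run decline under these rates.

0.625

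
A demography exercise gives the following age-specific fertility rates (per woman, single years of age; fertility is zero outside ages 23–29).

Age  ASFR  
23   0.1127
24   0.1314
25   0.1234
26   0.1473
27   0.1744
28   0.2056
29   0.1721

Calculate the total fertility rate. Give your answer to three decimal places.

Sum of ASFRs = 0.1127 + 0.1314 + 0.1234 + 0.1473 + 0.1744 + 0.2056 + 0.1721 = 1.0669
TFR = 1.0669

1.067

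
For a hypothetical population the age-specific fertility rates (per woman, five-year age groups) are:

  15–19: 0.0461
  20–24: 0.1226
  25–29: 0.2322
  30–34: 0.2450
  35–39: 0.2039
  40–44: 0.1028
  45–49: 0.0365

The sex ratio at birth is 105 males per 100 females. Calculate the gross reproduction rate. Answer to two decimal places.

Proportion female at birth = 100 / (100 + 105) = 0.48780.
Sum of ASFRs = 0.0461 + 0.1226 + 0.2322 + 0.2450 + 0.2039 + 0.1028 + 0.0365 = 0.9891
TFR = 5 × 0.9891 = 4.9455
GRR = 0.48780 × 4.9455 = 2.41241

2.41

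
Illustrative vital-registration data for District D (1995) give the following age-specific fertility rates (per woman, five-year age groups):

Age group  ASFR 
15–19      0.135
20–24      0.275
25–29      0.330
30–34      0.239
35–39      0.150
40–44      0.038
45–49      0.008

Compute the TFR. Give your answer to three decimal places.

5.875

Sum of ASFRs = 0.135 + 0.275 + 0.330 + 0.239 + 0.150 + 0.038 + 0.008 = 1.175
TFR = 5 × 1.175 = 5.875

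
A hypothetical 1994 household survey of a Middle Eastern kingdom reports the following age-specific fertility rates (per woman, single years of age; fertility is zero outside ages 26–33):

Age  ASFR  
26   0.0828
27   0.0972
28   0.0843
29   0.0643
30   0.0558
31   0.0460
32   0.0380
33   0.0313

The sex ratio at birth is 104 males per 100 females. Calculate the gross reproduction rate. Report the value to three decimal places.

Proportion female at birth = 100 / (100 + 104) = 0.49020.
Sum of ASFRs = 0.0828 + 0.0972 + 0.0843 + 0.0643 + 0.0558 + 0.0460 + 0.0380 + 0.0313 = 0.4997
TFR = 0.4997
GRR = 0.49020 × 0.4997 = 0.24495

0.245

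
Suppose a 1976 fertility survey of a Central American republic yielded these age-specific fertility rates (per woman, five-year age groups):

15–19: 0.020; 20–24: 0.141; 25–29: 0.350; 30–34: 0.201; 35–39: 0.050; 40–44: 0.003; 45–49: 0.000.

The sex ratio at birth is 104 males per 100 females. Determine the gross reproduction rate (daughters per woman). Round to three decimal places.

1.875

Proportion female at birth = 100 / (100 + 104) = 0.49020.
Sum of ASFRs = 0.020 + 0.141 + 0.350 + 0.201 + 0.050 + 0.003 + 0.000 = 0.765
TFR = 5 × 0.765 = 3.825
GRR = 0.49020 × 3.825 = 1.87502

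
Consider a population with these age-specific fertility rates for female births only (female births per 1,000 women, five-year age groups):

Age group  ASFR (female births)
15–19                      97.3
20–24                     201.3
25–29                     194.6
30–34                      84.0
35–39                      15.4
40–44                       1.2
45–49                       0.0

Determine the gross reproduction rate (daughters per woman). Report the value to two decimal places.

2.97

Sum of female ASFRs = 97.3 + 201.3 + 194.6 + 84.0 + 15.4 + 1.2 + 0.0 = 593.8
GRR = 5 × 593.8 / 1000 = 2.969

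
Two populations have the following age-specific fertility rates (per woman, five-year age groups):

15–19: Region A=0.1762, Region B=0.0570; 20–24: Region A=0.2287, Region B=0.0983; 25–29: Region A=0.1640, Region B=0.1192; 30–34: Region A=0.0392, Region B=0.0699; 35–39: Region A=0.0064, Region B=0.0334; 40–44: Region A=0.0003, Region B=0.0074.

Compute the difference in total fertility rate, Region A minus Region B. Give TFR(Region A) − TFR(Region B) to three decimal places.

Region A:
  Sum of ASFRs = 0.1762 + 0.2287 + 0.1640 + 0.0392 + 0.0064 + 0.0003 = 0.6148
  TFR = 5 × 0.6148 = 3.074
Region B:
  Sum of ASFRs = 0.0570 + 0.0983 + 0.1192 + 0.0699 + 0.0334 + 0.0074 = 0.3852
  TFR = 5 × 0.3852 = 1.926
Difference = 3.074 − 1.926 = 1.148

1.148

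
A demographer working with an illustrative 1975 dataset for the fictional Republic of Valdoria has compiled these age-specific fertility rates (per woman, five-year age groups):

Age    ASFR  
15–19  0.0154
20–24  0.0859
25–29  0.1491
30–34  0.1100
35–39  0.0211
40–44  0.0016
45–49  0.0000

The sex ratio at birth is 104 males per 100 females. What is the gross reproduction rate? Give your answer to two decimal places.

0.94

Proportion female at birth = 100 / (100 + 104) = 0.49020.
Sum of ASFRs = 0.0154 + 0.0859 + 0.1491 + 0.1100 + 0.0211 + 0.0016 + 0.0000 = 0.3831
TFR = 5 × 0.3831 = 1.9155
GRR = 0.49020 × 1.9155 = 0.93898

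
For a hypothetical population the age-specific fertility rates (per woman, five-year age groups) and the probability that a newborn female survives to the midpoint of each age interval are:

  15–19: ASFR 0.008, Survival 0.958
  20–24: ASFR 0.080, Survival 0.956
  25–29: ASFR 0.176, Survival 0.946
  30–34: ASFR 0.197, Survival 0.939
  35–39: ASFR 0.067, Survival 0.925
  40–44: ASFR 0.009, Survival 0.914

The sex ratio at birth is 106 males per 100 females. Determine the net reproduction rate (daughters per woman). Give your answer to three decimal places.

Proportion female at birth = 100 / (100 + 106) = 0.48544.
Each age group contributes 5 × ASFR × survival:
  15–19: 5 × 0.008 × 0.958 = 0.03832
  20–24: 5 × 0.080 × 0.956 = 0.38240
  25–29: 5 × 0.176 × 0.946 = 0.83248
  30–34: 5 × 0.197 × 0.939 = 0.92492
  35–39: 5 × 0.067 × 0.925 = 0.30988
  40–44: 5 × 0.009 × 0.914 = 0.04113
Sum = 2.52913
NRR = 0.48544 × 2.52913 = 1.22774

1.228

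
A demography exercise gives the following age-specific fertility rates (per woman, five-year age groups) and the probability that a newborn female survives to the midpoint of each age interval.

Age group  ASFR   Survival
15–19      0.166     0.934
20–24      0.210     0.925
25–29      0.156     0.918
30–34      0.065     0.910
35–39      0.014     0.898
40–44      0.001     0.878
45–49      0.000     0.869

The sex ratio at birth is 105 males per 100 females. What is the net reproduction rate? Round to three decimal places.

Proportion female at birth = 100 / (100 + 105) = 0.48780.
Weighting each age-specific rate by interval width and survival:
  15–19: 5 × 0.166 × 0.934 = 0.77522
  20–24: 5 × 0.210 × 0.925 = 0.97125
  25–29: 5 × 0.156 × 0.918 = 0.71604
  30–34: 5 × 0.065 × 0.910 = 0.29575
  35–39: 5 × 0.014 × 0.898 = 0.06286
  40–44: 5 × 0.001 × 0.878 = 0.00439
  45–49: 5 × 0.000 × 0.869 = 0.00000
Sum = 2.82551
NRR = 0.48780 × 2.82551 = 1.37828

1.378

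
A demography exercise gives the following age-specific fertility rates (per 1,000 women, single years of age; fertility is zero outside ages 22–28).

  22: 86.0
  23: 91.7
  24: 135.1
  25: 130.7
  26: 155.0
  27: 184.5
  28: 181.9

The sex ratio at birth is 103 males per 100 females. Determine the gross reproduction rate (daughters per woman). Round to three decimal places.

Proportion female at birth = 100 / (100 + 103) = 0.49261.
Sum of ASFRs = 86.0 + 91.7 + 135.1 + 130.7 + 155.0 + 184.5 + 181.9 = 964.9
TFR = 964.9 / 1000 = 0.9649
GRR = 0.49261 × 0.9649 = 0.47532

0.475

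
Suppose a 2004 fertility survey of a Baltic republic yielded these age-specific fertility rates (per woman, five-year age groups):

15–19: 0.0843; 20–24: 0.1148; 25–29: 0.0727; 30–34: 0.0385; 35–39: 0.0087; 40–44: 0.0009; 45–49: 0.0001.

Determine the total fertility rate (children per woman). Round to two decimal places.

1.60

Sum of ASFRs = 0.0843 + 0.1148 + 0.0727 + 0.0385 + 0.0087 + 0.0009 + 0.0001 = 0.3200
TFR = 5 × 0.3200 = 1.6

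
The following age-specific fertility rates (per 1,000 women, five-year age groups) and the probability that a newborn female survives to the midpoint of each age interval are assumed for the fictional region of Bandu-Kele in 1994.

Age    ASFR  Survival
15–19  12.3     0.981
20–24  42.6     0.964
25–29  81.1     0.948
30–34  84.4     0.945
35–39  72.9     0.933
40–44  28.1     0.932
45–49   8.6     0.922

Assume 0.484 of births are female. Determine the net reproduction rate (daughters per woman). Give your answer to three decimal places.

Proportion female at birth = 0.484.
Each age group contributes 5 × ASFR × survival:
  15–19: 5 × 12.3/1000 × 0.981 = 0.06033
  20–24: 5 × 42.6/1000 × 0.964 = 0.20533
  25–29: 5 × 81.1/1000 × 0.948 = 0.38441
  30–34: 5 × 84.4/1000 × 0.945 = 0.39879
  35–39: 5 × 72.9/1000 × 0.933 = 0.34008
  40–44: 5 × 28.1/1000 × 0.932 = 0.13095
  45–49: 5 × 8.6/1000 × 0.922 = 0.03965
Sum = 1.55954
NRR = 0.484 × 1.55954 = 0.75482

0.755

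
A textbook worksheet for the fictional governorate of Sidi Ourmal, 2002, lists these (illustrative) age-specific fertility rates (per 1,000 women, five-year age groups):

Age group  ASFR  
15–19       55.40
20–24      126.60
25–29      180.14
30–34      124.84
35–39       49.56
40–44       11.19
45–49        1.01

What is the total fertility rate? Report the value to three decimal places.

Sum of ASFRs = 55.40 + 126.60 + 180.14 + 124.84 + 49.56 + 11.19 + 1.01 = 548.74
TFR = 5 × 548.74 / 1000 = 2.7437

2.744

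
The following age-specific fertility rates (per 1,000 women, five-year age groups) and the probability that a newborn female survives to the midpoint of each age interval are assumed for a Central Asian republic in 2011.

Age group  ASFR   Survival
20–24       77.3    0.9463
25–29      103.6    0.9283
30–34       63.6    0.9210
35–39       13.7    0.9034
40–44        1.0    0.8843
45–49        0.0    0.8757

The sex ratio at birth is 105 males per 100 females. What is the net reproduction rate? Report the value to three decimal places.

0.588

Proportion female at birth = 100 / (100 + 105) = 0.48780.
Per-age-group product (5 × ASFR × survival probability):
  20–24: 5 × 77.3/1000 × 0.9463 = 0.36574
  25–29: 5 × 103.6/1000 × 0.9283 = 0.48086
  30–34: 5 × 63.6/1000 × 0.9210 = 0.29288
  35–39: 5 × 13.7/1000 × 0.9034 = 0.06188
  40–44: 5 × 1.0/1000 × 0.8843 = 0.00442
  45–49: 5 × 0.0/1000 × 0.8757 = 0.00000
Sum = 1.20578
NRR = 0.48780 × 1.20578 = 0.58818
An NRR under 1 implies long-run decline under these rates.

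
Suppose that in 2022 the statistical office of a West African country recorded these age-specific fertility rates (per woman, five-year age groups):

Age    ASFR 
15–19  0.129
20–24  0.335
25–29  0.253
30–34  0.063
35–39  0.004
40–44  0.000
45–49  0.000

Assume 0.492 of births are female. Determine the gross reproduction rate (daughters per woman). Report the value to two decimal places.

1.93

Proportion female at birth = 0.492.
Sum of ASFRs = 0.129 + 0.335 + 0.253 + 0.063 + 0.004 + 0.000 + 0.000 = 0.784
TFR = 5 × 0.784 = 3.92
GRR = 0.492 × 3.92 = 1.92864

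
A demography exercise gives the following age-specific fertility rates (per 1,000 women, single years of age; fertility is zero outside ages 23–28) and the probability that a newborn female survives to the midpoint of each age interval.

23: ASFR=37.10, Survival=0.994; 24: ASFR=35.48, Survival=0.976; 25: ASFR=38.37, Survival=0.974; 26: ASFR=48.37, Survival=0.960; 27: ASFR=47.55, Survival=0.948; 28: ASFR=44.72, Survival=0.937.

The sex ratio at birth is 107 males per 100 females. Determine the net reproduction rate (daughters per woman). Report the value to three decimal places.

Proportion female at birth = 100 / (100 + 107) = 0.48309.
Per-age-group product (1 × ASFR × survival probability):
  23: 1 × 37.10/1000 × 0.994 = 0.03688
  24: 1 × 35.48/1000 × 0.976 = 0.03463
  25: 1 × 38.37/1000 × 0.974 = 0.03737
  26: 1 × 48.37/1000 × 0.960 = 0.04644
  27: 1 × 47.55/1000 × 0.948 = 0.04508
  28: 1 × 44.72/1000 × 0.937 = 0.04190
Sum = 0.24230
NRR = 0.48309 × 0.24230 = 0.11705
An NRR under 1 implies long-run decline under these rates.

0.117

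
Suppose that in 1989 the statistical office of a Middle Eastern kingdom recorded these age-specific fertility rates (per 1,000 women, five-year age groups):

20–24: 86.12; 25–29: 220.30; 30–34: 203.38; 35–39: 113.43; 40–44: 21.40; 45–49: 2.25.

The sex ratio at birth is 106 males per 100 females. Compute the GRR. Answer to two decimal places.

Proportion female at birth = 100 / (100 + 106) = 0.48544.
Sum of ASFRs = 86.12 + 220.30 + 203.38 + 113.43 + 21.40 + 2.25 = 646.88
TFR = 5 × 646.88 / 1000 = 3.2344
GRR = 0.48544 × 3.2344 = 1.57011

1.57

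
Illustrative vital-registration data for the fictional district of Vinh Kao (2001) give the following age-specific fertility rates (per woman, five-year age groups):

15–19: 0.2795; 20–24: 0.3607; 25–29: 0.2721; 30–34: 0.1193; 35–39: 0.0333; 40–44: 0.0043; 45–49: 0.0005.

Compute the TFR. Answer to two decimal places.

Sum of ASFRs = 0.2795 + 0.3607 + 0.2721 + 0.1193 + 0.0333 + 0.0043 + 0.0005 = 1.0697
TFR = 5 × 1.0697 = 5.3485

5.35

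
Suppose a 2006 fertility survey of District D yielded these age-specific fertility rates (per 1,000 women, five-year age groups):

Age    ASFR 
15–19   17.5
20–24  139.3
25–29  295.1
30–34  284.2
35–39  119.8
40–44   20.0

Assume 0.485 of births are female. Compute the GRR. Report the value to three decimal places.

Proportion female at birth = 0.485.
Sum of ASFRs = 17.5 + 139.3 + 295.1 + 284.2 + 119.8 + 20.0 = 875.9
TFR = 5 × 875.9 / 1000 = 4.3795
GRR = 0.485 × 4.3795 = 2.12406

2.124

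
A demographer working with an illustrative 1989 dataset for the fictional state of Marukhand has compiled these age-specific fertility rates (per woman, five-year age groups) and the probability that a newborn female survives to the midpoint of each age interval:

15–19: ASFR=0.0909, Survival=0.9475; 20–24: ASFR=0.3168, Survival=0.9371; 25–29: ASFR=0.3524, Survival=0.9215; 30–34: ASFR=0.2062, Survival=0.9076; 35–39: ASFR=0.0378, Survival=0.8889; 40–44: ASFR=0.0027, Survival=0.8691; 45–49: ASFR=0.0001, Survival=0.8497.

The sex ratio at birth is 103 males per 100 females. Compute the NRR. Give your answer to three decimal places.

Proportion female at birth = 100 / (100 + 103) = 0.49261.
Survival-weighted fertility by age (5·fₓ·Sₓ):
  15–19: 5 × 0.0909 × 0.9475 = 0.43064
  20–24: 5 × 0.3168 × 0.9371 = 1.48437
  25–29: 5 × 0.3524 × 0.9215 = 1.62368
  30–34: 5 × 0.2062 × 0.9076 = 0.93574
  35–39: 5 × 0.0378 × 0.8889 = 0.16800
  40–44: 5 × 0.0027 × 0.8691 = 0.01173
  45–49: 5 × 0.0001 × 0.8497 = 0.00042
Sum = 4.65458
NRR = 0.49261 × 4.65458 = 2.29289
An NRR exceeding 1 indicates intrinsic growth under these rates.

2.293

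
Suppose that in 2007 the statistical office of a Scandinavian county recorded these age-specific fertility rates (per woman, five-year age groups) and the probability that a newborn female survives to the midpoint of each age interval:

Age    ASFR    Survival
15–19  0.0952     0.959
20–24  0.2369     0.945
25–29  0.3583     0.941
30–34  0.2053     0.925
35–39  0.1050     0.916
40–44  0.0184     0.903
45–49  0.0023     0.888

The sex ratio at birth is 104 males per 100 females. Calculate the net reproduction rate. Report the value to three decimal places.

2.346

Proportion female at birth = 100 / (100 + 104) = 0.49020.
Weighting each age-specific rate by interval width and survival:
  15–19: 5 × 0.0952 × 0.959 = 0.45648
  20–24: 5 × 0.2369 × 0.945 = 1.11935
  25–29: 5 × 0.3583 × 0.941 = 1.68580
  30–34: 5 × 0.2053 × 0.925 = 0.94951
  35–39: 5 × 0.1050 × 0.916 = 0.48090
  40–44: 5 × 0.0184 × 0.903 = 0.08308
  45–49: 5 × 0.0023 × 0.888 = 0.01021
Sum = 4.78533
NRR = 0.49020 × 4.78533 = 2.34577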